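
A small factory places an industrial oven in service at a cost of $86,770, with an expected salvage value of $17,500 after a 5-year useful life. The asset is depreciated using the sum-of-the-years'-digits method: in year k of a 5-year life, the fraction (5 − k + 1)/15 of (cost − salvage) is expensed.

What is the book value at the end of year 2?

Depreciable base = $86,770 − $17,500 = $69,270.
Sum of the years' digits = 5+4+3+2+1 = 15.
Year 1: $69,270 × 5/15 = $23,090. Book value $63,680.
Year 2: $69,270 × 4/15 = $18,472. Book value $45,208.

$45,208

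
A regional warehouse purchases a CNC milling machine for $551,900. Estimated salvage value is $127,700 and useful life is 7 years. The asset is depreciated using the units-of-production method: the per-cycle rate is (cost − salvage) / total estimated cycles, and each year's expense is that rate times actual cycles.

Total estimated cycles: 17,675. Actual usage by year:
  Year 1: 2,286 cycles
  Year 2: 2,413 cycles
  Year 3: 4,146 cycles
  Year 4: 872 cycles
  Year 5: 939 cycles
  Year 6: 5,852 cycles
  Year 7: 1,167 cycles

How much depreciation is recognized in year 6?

$140,448

Depreciable base = $551,900 − $127,700 = $424,200.
Rate = $424,200 / 17,675 cycles = $24 per cycle.
Year 1: 2,286 × $24 = $54,864. Book value $497,036.
Year 2: 2,413 × $24 = $57,912. Book value $439,124.
Year 3: 4,146 × $24 = $99,504. Book value $339,620.
Year 4: 872 × $24 = $20,928. Book value $318,692.
Year 5: 939 × $24 = $22,536. Book value $296,156.
Year 6: 5,852 × $24 = $140,448. Book value $155,708.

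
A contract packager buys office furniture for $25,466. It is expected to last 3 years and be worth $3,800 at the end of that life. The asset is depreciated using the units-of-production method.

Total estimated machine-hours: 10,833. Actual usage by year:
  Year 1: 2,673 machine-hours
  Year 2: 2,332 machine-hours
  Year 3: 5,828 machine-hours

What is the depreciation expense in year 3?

Depreciable base = $25,466 − $3,800 = $21,666.
Rate = $21,666 / 10,833 machine-hours = $2 per machine-hour.
Year 1: 2,673 × $2 = $5,346. Book value $20,120.
Year 2: 2,332 × $2 = $4,664. Book value $15,456.
Year 3: 5,828 × $2 = $11,656. Book value $3,800.

$11,656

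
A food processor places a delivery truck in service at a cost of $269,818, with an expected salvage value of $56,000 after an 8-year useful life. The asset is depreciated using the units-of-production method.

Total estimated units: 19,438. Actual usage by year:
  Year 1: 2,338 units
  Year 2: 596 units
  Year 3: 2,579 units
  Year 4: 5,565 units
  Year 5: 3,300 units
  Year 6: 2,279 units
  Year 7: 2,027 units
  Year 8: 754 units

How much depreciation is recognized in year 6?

$25,069

Depreciable base = $269,818 − $56,000 = $213,818.
Rate = $213,818 / 19,438 units = $11 per unit.
Year 1: 2,338 × $11 = $25,718. Book value $244,100.
Year 2: 596 × $11 = $6,556. Book value $237,544.
Year 3: 2,579 × $11 = $28,369. Book value $209,175.
Year 4: 5,565 × $11 = $61,215. Book value $147,960.
Year 5: 3,300 × $11 = $36,300. Book value $111,660.
Year 6: 2,279 × $11 = $25,069. Book value $86,591.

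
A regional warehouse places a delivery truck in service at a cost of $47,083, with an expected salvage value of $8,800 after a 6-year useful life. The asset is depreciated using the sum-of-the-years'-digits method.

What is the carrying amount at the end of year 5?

Depreciable base = $47,083 − $8,800 = $38,283.
Sum of the years' digits = 6+5+4+3+2+1 = 21.
Year 1: $38,283 × 6/21 = $10,938. Book value $36,145.
Year 2: $38,283 × 5/21 = $9,115. Book value $27,030.
Year 3: $38,283 × 4/21 = $7,292. Book value $19,738.
Year 4: $38,283 × 3/21 = $5,469. Book value $14,269.
Year 5: $38,283 × 2/21 = $3,646. Book value $10,623.

$10,623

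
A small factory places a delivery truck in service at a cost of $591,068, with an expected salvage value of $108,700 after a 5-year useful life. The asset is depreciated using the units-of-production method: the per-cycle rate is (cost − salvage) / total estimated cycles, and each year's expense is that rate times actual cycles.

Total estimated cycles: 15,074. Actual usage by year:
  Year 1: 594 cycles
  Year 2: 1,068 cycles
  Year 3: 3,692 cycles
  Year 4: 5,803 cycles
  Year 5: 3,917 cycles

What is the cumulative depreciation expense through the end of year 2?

$53,184

Depreciable base = $591,068 − $108,700 = $482,368.
Rate = $482,368 / 15,074 cycles = $32 per cycle.
Year 1: 594 × $32 = $19,008. Book value $572,060.
Year 2: 1,068 × $32 = $34,176. Book value $537,884.
Accumulated through year 2 = $591,068 − $537,884 = $53,184.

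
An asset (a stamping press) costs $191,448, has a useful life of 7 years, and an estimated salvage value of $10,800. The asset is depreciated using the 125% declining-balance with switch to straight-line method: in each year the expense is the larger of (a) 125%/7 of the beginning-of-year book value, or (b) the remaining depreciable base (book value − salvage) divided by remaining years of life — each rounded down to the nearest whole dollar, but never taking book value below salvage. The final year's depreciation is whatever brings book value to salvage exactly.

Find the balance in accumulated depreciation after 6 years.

Depreciable base = $191,448 − $10,800 = $180,648.
Year 1: DB = ⌊$191,448 × 125%/7⌋ = $34,187; SL = ⌊$180,648/7⌋ = $25,806 → take DB $34,187. Book value $157,261.
Year 2: DB = ⌊$157,261 × 125%/7⌋ = $28,082; SL = ⌊$146,461/6⌋ = $24,410 → take DB $28,082. Book value $129,179.
Year 3: DB = ⌊$129,179 × 125%/7⌋ = $23,067; SL = ⌊$118,379/5⌋ = $23,675 → take SL $23,675. Book value $105,504.
Year 4: DB = ⌊$105,504 × 125%/7⌋ = $18,840; SL = ⌊$94,704/4⌋ = $23,676 → take SL $23,676. Book value $81,828.
Year 5: DB = ⌊$81,828 × 125%/7⌋ = $14,612; SL = ⌊$71,028/3⌋ = $23,676 → take SL $23,676. Book value $58,152.
Year 6: DB = ⌊$58,152 × 125%/7⌋ = $10,384; SL = ⌊$47,352/2⌋ = $23,676 → take SL $23,676. Book value $34,476.
Accumulated through year 6 = $191,448 − $34,476 = $156,972.

$156,972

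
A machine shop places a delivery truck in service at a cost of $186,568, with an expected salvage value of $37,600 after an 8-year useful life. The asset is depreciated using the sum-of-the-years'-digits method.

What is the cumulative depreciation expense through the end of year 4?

$107,588

Depreciable base = $186,568 − $37,600 = $148,968.
Sum of the years' digits = 8+7+6+5+4+3+2+1 = 36.
Year 1: $148,968 × 8/36 = $33,104. Book value $153,464.
Year 2: $148,968 × 7/36 = $28,966. Book value $124,498.
Year 3: $148,968 × 6/36 = $24,828. Book value $99,670.
Year 4: $148,968 × 5/36 = $20,690. Book value $78,980.
Accumulated through year 4 = $186,568 − $78,980 = $107,588.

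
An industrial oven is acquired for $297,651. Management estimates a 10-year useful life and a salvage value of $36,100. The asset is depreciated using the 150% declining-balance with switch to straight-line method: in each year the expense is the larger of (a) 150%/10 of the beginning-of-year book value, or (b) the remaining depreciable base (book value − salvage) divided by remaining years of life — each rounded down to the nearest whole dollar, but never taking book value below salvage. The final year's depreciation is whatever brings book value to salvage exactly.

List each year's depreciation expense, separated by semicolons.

$44,647; $37,950; $32,258; $27,419; $23,306; $19,810; $19,040; $19,040; $19,040; $19,041

Depreciable base = $297,651 − $36,100 = $261,551.
Year 1: DB = ⌊$297,651 × 150%/10⌋ = $44,647; SL = ⌊$261,551/10⌋ = $26,155 → take DB $44,647. Book value $253,004.
Year 2: DB = ⌊$253,004 × 150%/10⌋ = $37,950; SL = ⌊$216,904/9⌋ = $24,100 → take DB $37,950. Book value $215,054.
Year 3: DB = ⌊$215,054 × 150%/10⌋ = $32,258; SL = ⌊$178,954/8⌋ = $22,369 → take DB $32,258. Book value $182,796.
Year 4: DB = ⌊$182,796 × 150%/10⌋ = $27,419; SL = ⌊$146,696/7⌋ = $20,956 → take DB $27,419. Book value $155,377.
Year 5: DB = ⌊$155,377 × 150%/10⌋ = $23,306; SL = ⌊$119,277/6⌋ = $19,879 → take DB $23,306. Book value $132,071.
Year 6: DB = ⌊$132,071 × 150%/10⌋ = $19,810; SL = ⌊$95,971/5⌋ = $19,194 → take DB $19,810. Book value $112,261.
Year 7: DB = ⌊$112,261 × 150%/10⌋ = $16,839; SL = ⌊$76,161/4⌋ = $19,040 → take SL $19,040. Book value $93,221.
Year 8: DB = ⌊$93,221 × 150%/10⌋ = $13,983; SL = ⌊$57,121/3⌋ = $19,040 → take SL $19,040. Book value $74,181.
Year 9: DB = ⌊$74,181 × 150%/10⌋ = $11,127; SL = ⌊$38,081/2⌋ = $19,040 → take SL $19,040. Book value $55,141.
Year 10 (final): $55,141 − $36,100 = $19,041. Book value $36,100.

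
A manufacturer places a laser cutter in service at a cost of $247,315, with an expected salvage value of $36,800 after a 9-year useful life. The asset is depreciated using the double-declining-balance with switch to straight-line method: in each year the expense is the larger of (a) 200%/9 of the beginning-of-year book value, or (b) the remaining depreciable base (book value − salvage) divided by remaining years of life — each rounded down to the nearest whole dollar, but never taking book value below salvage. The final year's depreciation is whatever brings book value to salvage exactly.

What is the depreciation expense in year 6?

Depreciable base = $247,315 − $36,800 = $210,515.
Year 1: DB = ⌊$247,315 × 200%/9⌋ = $54,958; SL = ⌊$210,515/9⌋ = $23,390 → take DB $54,958. Book value $192,357.
Year 2: DB = ⌊$192,357 × 200%/9⌋ = $42,746; SL = ⌊$155,557/8⌋ = $19,444 → take DB $42,746. Book value $149,611.
Year 3: DB = ⌊$149,611 × 200%/9⌋ = $33,246; SL = ⌊$112,811/7⌋ = $16,115 → take DB $33,246. Book value $116,365.
Year 4: DB = ⌊$116,365 × 200%/9⌋ = $25,858; SL = ⌊$79,565/6⌋ = $13,260 → take DB $25,858. Book value $90,507.
Year 5: DB = ⌊$90,507 × 200%/9⌋ = $20,112; SL = ⌊$53,707/5⌋ = $10,741 → take DB $20,112. Book value $70,395.
Year 6: DB = ⌊$70,395 × 200%/9⌋ = $15,643; SL = ⌊$33,595/4⌋ = $8,398 → take DB $15,643. Book value $54,752.

$15,643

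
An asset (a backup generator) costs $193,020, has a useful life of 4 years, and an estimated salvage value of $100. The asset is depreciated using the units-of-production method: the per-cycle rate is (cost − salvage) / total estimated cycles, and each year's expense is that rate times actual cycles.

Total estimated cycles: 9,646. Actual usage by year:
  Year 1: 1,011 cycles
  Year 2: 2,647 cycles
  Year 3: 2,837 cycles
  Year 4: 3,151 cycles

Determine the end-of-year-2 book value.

$119,860

Depreciable base = $193,020 − $100 = $192,920.
Rate = $192,920 / 9,646 cycles = $20 per cycle.
Year 1: 1,011 × $20 = $20,220. Book value $172,800.
Year 2: 2,647 × $20 = $52,940. Book value $119,860.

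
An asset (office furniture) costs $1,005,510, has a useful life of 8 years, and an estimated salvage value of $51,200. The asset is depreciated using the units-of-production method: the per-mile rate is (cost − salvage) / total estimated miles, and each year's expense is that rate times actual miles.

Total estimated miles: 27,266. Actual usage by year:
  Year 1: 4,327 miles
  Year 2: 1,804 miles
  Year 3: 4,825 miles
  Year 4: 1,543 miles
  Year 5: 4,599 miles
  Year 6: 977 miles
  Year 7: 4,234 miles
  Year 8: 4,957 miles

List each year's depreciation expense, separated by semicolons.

Depreciable base = $1,005,510 − $51,200 = $954,310.
Rate = $954,310 / 27,266 miles = $35 per mile.
Year 1: 4,327 × $35 = $151,445. Book value $854,065.
Year 2: 1,804 × $35 = $63,140. Book value $790,925.
Year 3: 4,825 × $35 = $168,875. Book value $622,050.
Year 4: 1,543 × $35 = $54,005. Book value $568,045.
Year 5: 4,599 × $35 = $160,965. Book value $407,080.
Year 6: 977 × $35 = $34,195. Book value $372,885.
Year 7: 4,234 × $35 = $148,190. Book value $224,695.
Year 8: 4,957 × $35 = $173,495. Book value $51,200.

$151,445; $63,140; $168,875; $54,005; $160,965; $34,195; $148,190; $173,495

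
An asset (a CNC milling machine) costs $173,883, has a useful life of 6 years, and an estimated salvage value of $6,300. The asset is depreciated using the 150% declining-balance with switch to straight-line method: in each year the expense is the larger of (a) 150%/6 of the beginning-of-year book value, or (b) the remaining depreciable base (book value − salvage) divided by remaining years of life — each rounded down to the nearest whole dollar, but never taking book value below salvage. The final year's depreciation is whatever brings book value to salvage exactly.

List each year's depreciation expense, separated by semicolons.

Depreciable base = $173,883 − $6,300 = $167,583.
Year 1: DB = ⌊$173,883 × 150%/6⌋ = $43,470; SL = ⌊$167,583/6⌋ = $27,930 → take DB $43,470. Book value $130,413.
Year 2: DB = ⌊$130,413 × 150%/6⌋ = $32,603; SL = ⌊$124,113/5⌋ = $24,822 → take DB $32,603. Book value $97,810.
Year 3: DB = ⌊$97,810 × 150%/6⌋ = $24,452; SL = ⌊$91,510/4⌋ = $22,877 → take DB $24,452. Book value $73,358.
Year 4: DB = ⌊$73,358 × 150%/6⌋ = $18,339; SL = ⌊$67,058/3⌋ = $22,352 → take SL $22,352. Book value $51,006.
Year 5: DB = ⌊$51,006 × 150%/6⌋ = $12,751; SL = ⌊$44,706/2⌋ = $22,353 → take SL $22,353. Book value $28,653.
Year 6 (final): $28,653 − $6,300 = $22,353. Book value $6,300.

$43,470; $32,603; $24,452; $22,352; $22,353; $22,353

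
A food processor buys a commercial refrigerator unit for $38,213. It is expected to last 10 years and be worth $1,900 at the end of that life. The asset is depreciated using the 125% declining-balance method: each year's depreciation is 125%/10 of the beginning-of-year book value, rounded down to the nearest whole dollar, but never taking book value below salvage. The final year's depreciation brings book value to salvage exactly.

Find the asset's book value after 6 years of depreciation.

$17,151

Depreciable base = $38,213 − $1,900 = $36,313.
Year 1: ⌊$38,213 × 125%/10⌋ = $4,776. Book value $33,437.
Year 2: ⌊$33,437 × 125%/10⌋ = $4,179. Book value $29,258.
Year 3: ⌊$29,258 × 125%/10⌋ = $3,657. Book value $25,601.
Year 4: ⌊$25,601 × 125%/10⌋ = $3,200. Book value $22,401.
Year 5: ⌊$22,401 × 125%/10⌋ = $2,800. Book value $19,601.
Year 6: ⌊$19,601 × 125%/10⌋ = $2,450. Book value $17,151.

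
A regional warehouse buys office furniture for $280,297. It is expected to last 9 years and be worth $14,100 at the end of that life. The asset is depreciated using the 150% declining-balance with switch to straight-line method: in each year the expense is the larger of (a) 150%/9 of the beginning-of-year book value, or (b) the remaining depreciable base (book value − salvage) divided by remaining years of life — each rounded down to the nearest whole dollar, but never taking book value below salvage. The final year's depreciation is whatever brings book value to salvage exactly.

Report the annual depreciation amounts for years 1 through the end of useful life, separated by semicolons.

Depreciable base = $280,297 − $14,100 = $266,197.
Year 1: DB = ⌊$280,297 × 150%/9⌋ = $46,716; SL = ⌊$266,197/9⌋ = $29,577 → take DB $46,716. Book value $233,581.
Year 2: DB = ⌊$233,581 × 150%/9⌋ = $38,930; SL = ⌊$219,481/8⌋ = $27,435 → take DB $38,930. Book value $194,651.
Year 3: DB = ⌊$194,651 × 150%/9⌋ = $32,441; SL = ⌊$180,551/7⌋ = $25,793 → take DB $32,441. Book value $162,210.
Year 4: DB = ⌊$162,210 × 150%/9⌋ = $27,035; SL = ⌊$148,110/6⌋ = $24,685 → take DB $27,035. Book value $135,175.
Year 5: DB = ⌊$135,175 × 150%/9⌋ = $22,529; SL = ⌊$121,075/5⌋ = $24,215 → take SL $24,215. Book value $110,960.
Year 6: DB = ⌊$110,960 × 150%/9⌋ = $18,493; SL = ⌊$96,860/4⌋ = $24,215 → take SL $24,215. Book value $86,745.
Year 7: DB = ⌊$86,745 × 150%/9⌋ = $14,457; SL = ⌊$72,645/3⌋ = $24,215 → take SL $24,215. Book value $62,530.
Year 8: DB = ⌊$62,530 × 150%/9⌋ = $10,421; SL = ⌊$48,430/2⌋ = $24,215 → take SL $24,215. Book value $38,315.
Year 9 (final): $38,315 − $14,100 = $24,215. Book value $14,100.

$46,716; $38,930; $32,441; $27,035; $24,215; $24,215; $24,215; $24,215; $24,215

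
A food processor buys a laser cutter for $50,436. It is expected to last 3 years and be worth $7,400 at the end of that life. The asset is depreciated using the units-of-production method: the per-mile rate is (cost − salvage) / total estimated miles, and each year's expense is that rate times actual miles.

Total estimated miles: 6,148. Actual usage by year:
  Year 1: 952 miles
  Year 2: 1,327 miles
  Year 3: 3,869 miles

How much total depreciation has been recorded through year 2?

$15,953

Depreciable base = $50,436 − $7,400 = $43,036.
Rate = $43,036 / 6,148 miles = $7 per mile.
Year 1: 952 × $7 = $6,664. Book value $43,772.
Year 2: 1,327 × $7 = $9,289. Book value $34,483.
Accumulated through year 2 = $50,436 − $34,483 = $15,953.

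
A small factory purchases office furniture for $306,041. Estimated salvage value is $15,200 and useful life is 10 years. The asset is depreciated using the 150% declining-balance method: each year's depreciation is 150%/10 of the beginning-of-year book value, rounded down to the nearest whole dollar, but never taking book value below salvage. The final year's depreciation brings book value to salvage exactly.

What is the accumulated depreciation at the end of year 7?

$207,929

Depreciable base = $306,041 − $15,200 = $290,841.
Year 1: ⌊$306,041 × 150%/10⌋ = $45,906. Book value $260,135.
Year 2: ⌊$260,135 × 150%/10⌋ = $39,020. Book value $221,115.
Year 3: ⌊$221,115 × 150%/10⌋ = $33,167. Book value $187,948.
Year 4: ⌊$187,948 × 150%/10⌋ = $28,192. Book value $159,756.
Year 5: ⌊$159,756 × 150%/10⌋ = $23,963. Book value $135,793.
Year 6: ⌊$135,793 × 150%/10⌋ = $20,368. Book value $115,425.
Year 7: ⌊$115,425 × 150%/10⌋ = $17,313. Book value $98,112.
Accumulated through year 7 = $306,041 − $98,112 = $207,929.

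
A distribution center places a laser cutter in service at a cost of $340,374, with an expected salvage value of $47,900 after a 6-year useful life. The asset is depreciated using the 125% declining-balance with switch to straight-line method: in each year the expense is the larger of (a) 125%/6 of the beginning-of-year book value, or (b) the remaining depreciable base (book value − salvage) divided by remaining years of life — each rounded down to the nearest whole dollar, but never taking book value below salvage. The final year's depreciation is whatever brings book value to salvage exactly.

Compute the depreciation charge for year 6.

$40,328

Depreciable base = $340,374 − $47,900 = $292,474.
Year 1: DB = ⌊$340,374 × 125%/6⌋ = $70,911; SL = ⌊$292,474/6⌋ = $48,745 → take DB $70,911. Book value $269,463.
Year 2: DB = ⌊$269,463 × 125%/6⌋ = $56,138; SL = ⌊$221,563/5⌋ = $44,312 → take DB $56,138. Book value $213,325.
Year 3: DB = ⌊$213,325 × 125%/6⌋ = $44,442; SL = ⌊$165,425/4⌋ = $41,356 → take DB $44,442. Book value $168,883.
Year 4: DB = ⌊$168,883 × 125%/6⌋ = $35,183; SL = ⌊$120,983/3⌋ = $40,327 → take SL $40,327. Book value $128,556.
Year 5: DB = ⌊$128,556 × 125%/6⌋ = $26,782; SL = ⌊$80,656/2⌋ = $40,328 → take SL $40,328. Book value $88,228.
Year 6 (final): $88,228 − $47,900 = $40,328. Book value $47,900.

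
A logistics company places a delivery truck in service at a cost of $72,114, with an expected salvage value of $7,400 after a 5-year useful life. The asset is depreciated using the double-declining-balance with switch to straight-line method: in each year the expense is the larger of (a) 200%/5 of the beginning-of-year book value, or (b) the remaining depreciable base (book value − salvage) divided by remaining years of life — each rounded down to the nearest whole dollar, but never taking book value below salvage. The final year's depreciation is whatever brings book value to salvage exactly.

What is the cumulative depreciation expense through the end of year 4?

Depreciable base = $72,114 − $7,400 = $64,714.
Year 1: DB = ⌊$72,114 × 200%/5⌋ = $28,845; SL = ⌊$64,714/5⌋ = $12,942 → take DB $28,845. Book value $43,269.
Year 2: DB = ⌊$43,269 × 200%/5⌋ = $17,307; SL = ⌊$35,869/4⌋ = $8,967 → take DB $17,307. Book value $25,962.
Year 3: DB = ⌊$25,962 × 200%/5⌋ = $10,384; SL = ⌊$18,562/3⌋ = $6,187 → take DB $10,384. Book value $15,578.
Year 4: DB = ⌊$15,578 × 200%/5⌋ = $6,231; SL = ⌊$8,178/2⌋ = $4,089 → take DB $6,231. Book value $9,347.
Accumulated through year 4 = $72,114 − $9,347 = $62,767.

$62,767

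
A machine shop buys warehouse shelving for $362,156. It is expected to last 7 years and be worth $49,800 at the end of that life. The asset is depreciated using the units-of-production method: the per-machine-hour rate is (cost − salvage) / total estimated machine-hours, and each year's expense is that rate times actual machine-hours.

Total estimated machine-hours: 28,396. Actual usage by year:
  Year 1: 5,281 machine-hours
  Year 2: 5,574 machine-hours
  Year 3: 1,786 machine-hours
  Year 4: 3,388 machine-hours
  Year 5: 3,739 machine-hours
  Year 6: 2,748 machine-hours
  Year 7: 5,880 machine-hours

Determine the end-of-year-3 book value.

Depreciable base = $362,156 − $49,800 = $312,356.
Rate = $312,356 / 28,396 machine-hours = $11 per machine-hour.
Year 1: 5,281 × $11 = $58,091. Book value $304,065.
Year 2: 5,574 × $11 = $61,314. Book value $242,751.
Year 3: 1,786 × $11 = $19,646. Book value $223,105.

$223,105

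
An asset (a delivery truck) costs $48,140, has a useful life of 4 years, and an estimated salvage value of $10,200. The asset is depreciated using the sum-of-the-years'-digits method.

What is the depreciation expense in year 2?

Depreciable base = $48,140 − $10,200 = $37,940.
Sum of the years' digits = 4+3+2+1 = 10.
Year 1: $37,940 × 4/10 = $15,176. Book value $32,964.
Year 2: $37,940 × 3/10 = $11,382. Book value $21,582.

$11,382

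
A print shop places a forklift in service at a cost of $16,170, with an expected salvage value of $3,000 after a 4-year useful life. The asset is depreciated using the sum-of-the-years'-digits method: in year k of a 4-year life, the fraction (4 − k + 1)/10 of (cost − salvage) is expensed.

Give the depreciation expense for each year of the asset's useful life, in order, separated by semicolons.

Depreciable base = $16,170 − $3,000 = $13,170.
Sum of the years' digits = 4+3+2+1 = 10.
Year 1: $13,170 × 4/10 = $5,268. Book value $10,902.
Year 2: $13,170 × 3/10 = $3,951. Book value $6,951.
Year 3: $13,170 × 2/10 = $2,634. Book value $4,317.
Year 4: $13,170 × 1/10 = $1,317. Book value $3,000.

$5,268; $3,951; $2,634; $1,317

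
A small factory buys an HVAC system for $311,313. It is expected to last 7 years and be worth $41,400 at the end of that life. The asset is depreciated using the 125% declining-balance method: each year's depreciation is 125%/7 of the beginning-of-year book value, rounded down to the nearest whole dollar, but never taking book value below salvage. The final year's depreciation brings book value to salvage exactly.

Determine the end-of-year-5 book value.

$116,426

Depreciable base = $311,313 − $41,400 = $269,913.
Year 1: ⌊$311,313 × 125%/7⌋ = $55,591. Book value $255,722.
Year 2: ⌊$255,722 × 125%/7⌋ = $45,664. Book value $210,058.
Year 3: ⌊$210,058 × 125%/7⌋ = $37,510. Book value $172,548.
Year 4: ⌊$172,548 × 125%/7⌋ = $30,812. Book value $141,736.
Year 5: ⌊$141,736 × 125%/7⌋ = $25,310. Book value $116,426.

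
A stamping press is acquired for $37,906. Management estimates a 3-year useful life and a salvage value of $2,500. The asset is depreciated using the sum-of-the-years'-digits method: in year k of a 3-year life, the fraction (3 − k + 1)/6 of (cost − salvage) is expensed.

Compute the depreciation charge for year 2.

$11,802

Depreciable base = $37,906 − $2,500 = $35,406.
Sum of the years' digits = 3+2+1 = 6.
Year 1: $35,406 × 3/6 = $17,703. Book value $20,203.
Year 2: $35,406 × 2/6 = $11,802. Book value $8,401.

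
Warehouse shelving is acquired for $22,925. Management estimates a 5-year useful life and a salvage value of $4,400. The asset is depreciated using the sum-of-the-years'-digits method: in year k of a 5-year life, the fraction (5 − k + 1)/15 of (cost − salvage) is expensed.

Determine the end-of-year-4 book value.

$5,635

Depreciable base = $22,925 − $4,400 = $18,525.
Sum of the years' digits = 5+4+3+2+1 = 15.
Year 1: $18,525 × 5/15 = $6,175. Book value $16,750.
Year 2: $18,525 × 4/15 = $4,940. Book value $11,810.
Year 3: $18,525 × 3/15 = $3,705. Book value $8,105.
Year 4: $18,525 × 2/15 = $2,470. Book value $5,635.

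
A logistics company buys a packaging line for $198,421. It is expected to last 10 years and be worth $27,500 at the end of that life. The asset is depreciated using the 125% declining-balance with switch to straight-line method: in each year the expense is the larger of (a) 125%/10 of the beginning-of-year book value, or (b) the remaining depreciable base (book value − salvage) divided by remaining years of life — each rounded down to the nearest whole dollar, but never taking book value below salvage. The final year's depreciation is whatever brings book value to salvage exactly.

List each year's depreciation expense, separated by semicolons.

$24,802; $21,702; $18,989; $16,616; $14,802; $14,802; $14,802; $14,802; $14,802; $14,802

Depreciable base = $198,421 − $27,500 = $170,921.
Year 1: DB = ⌊$198,421 × 125%/10⌋ = $24,802; SL = ⌊$170,921/10⌋ = $17,092 → take DB $24,802. Book value $173,619.
Year 2: DB = ⌊$173,619 × 125%/10⌋ = $21,702; SL = ⌊$146,119/9⌋ = $16,235 → take DB $21,702. Book value $151,917.
Year 3: DB = ⌊$151,917 × 125%/10⌋ = $18,989; SL = ⌊$124,417/8⌋ = $15,552 → take DB $18,989. Book value $132,928.
Year 4: DB = ⌊$132,928 × 125%/10⌋ = $16,616; SL = ⌊$105,428/7⌋ = $15,061 → take DB $16,616. Book value $116,312.
Year 5: DB = ⌊$116,312 × 125%/10⌋ = $14,539; SL = ⌊$88,812/6⌋ = $14,802 → take SL $14,802. Book value $101,510.
Year 6: DB = ⌊$101,510 × 125%/10⌋ = $12,688; SL = ⌊$74,010/5⌋ = $14,802 → take SL $14,802. Book value $86,708.
Year 7: DB = ⌊$86,708 × 125%/10⌋ = $10,838; SL = ⌊$59,208/4⌋ = $14,802 → take SL $14,802. Book value $71,906.
Year 8: DB = ⌊$71,906 × 125%/10⌋ = $8,988; SL = ⌊$44,406/3⌋ = $14,802 → take SL $14,802. Book value $57,104.
Year 9: DB = ⌊$57,104 × 125%/10⌋ = $7,138; SL = ⌊$29,604/2⌋ = $14,802 → take SL $14,802. Book value $42,302.
Year 10 (final): $42,302 − $27,500 = $14,802. Book value $27,500.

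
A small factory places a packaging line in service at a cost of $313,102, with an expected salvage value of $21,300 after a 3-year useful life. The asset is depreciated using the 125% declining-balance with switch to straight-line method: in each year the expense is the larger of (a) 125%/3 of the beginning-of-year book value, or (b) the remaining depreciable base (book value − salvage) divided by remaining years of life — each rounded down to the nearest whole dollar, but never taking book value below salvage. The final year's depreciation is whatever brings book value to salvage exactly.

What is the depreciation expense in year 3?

$80,672

Depreciable base = $313,102 − $21,300 = $291,802.
Year 1: DB = ⌊$313,102 × 125%/3⌋ = $130,459; SL = ⌊$291,802/3⌋ = $97,267 → take DB $130,459. Book value $182,643.
Year 2: DB = ⌊$182,643 × 125%/3⌋ = $76,101; SL = ⌊$161,343/2⌋ = $80,671 → take SL $80,671. Book value $101,972.
Year 3 (final): $101,972 − $21,300 = $80,672. Book value $21,300.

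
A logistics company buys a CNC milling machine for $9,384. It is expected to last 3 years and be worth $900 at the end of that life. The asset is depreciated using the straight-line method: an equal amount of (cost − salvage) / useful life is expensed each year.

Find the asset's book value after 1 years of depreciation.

Depreciable base = $9,384 − $900 = $8,484.
Annual expense = $8,484 / 3 = $2,828.
End of year 1: book value $6,556.

$6,556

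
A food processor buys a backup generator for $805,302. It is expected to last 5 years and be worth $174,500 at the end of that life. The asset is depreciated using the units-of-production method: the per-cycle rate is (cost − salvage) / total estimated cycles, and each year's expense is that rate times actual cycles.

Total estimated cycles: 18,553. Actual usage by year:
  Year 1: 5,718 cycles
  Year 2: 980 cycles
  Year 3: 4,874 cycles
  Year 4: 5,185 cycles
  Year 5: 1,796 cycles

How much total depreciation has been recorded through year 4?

Depreciable base = $805,302 − $174,500 = $630,802.
Rate = $630,802 / 18,553 cycles = $34 per cycle.
Year 1: 5,718 × $34 = $194,412. Book value $610,890.
Year 2: 980 × $34 = $33,320. Book value $577,570.
Year 3: 4,874 × $34 = $165,716. Book value $411,854.
Year 4: 5,185 × $34 = $176,290. Book value $235,564.
Accumulated through year 4 = $805,302 − $235,564 = $569,738.

$569,738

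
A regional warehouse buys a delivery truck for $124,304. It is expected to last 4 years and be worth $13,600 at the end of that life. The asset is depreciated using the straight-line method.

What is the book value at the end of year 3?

$41,276

Depreciable base = $124,304 − $13,600 = $110,704.
Annual expense = $110,704 / 4 = $27,676.
End of year 1: book value $96,628.
End of year 2: book value $68,952.
End of year 3: book value $41,276.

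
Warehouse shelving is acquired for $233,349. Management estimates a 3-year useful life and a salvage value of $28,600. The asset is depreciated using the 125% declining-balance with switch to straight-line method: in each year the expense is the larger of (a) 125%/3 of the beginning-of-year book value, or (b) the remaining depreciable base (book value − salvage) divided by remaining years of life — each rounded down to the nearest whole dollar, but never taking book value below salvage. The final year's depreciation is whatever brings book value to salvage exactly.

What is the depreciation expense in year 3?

$50,804

Depreciable base = $233,349 − $28,600 = $204,749.
Year 1: DB = ⌊$233,349 × 125%/3⌋ = $97,228; SL = ⌊$204,749/3⌋ = $68,249 → take DB $97,228. Book value $136,121.
Year 2: DB = ⌊$136,121 × 125%/3⌋ = $56,717; SL = ⌊$107,521/2⌋ = $53,760 → take DB $56,717. Book value $79,404.
Year 3 (final): $79,404 − $28,600 = $50,804. Book value $28,600.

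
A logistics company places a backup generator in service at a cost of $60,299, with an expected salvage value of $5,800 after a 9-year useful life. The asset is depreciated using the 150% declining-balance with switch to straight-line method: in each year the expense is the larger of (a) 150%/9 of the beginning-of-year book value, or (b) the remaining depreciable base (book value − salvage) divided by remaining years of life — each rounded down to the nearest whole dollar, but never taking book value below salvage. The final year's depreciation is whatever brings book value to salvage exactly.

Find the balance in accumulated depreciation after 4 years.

$31,219

Depreciable base = $60,299 − $5,800 = $54,499.
Year 1: DB = ⌊$60,299 × 150%/9⌋ = $10,049; SL = ⌊$54,499/9⌋ = $6,055 → take DB $10,049. Book value $50,250.
Year 2: DB = ⌊$50,250 × 150%/9⌋ = $8,375; SL = ⌊$44,450/8⌋ = $5,556 → take DB $8,375. Book value $41,875.
Year 3: DB = ⌊$41,875 × 150%/9⌋ = $6,979; SL = ⌊$36,075/7⌋ = $5,153 → take DB $6,979. Book value $34,896.
Year 4: DB = ⌊$34,896 × 150%/9⌋ = $5,816; SL = ⌊$29,096/6⌋ = $4,849 → take DB $5,816. Book value $29,080.
Accumulated through year 4 = $60,299 − $29,080 = $31,219.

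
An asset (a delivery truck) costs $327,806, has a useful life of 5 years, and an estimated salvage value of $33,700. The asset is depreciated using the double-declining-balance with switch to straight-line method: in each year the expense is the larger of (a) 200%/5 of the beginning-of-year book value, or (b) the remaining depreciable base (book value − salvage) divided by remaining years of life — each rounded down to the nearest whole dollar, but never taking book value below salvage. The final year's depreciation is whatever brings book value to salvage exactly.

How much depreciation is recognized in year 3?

$47,204

Depreciable base = $327,806 − $33,700 = $294,106.
Year 1: DB = ⌊$327,806 × 200%/5⌋ = $131,122; SL = ⌊$294,106/5⌋ = $58,821 → take DB $131,122. Book value $196,684.
Year 2: DB = ⌊$196,684 × 200%/5⌋ = $78,673; SL = ⌊$162,984/4⌋ = $40,746 → take DB $78,673. Book value $118,011.
Year 3: DB = ⌊$118,011 × 200%/5⌋ = $47,204; SL = ⌊$84,311/3⌋ = $28,103 → take DB $47,204. Book value $70,807.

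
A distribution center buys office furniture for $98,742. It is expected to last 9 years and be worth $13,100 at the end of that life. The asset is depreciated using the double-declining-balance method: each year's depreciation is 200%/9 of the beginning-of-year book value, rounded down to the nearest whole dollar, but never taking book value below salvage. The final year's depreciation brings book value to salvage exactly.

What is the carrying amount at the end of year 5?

Depreciable base = $98,742 − $13,100 = $85,642.
Year 1: ⌊$98,742 × 200%/9⌋ = $21,942. Book value $76,800.
Year 2: ⌊$76,800 × 200%/9⌋ = $17,066. Book value $59,734.
Year 3: ⌊$59,734 × 200%/9⌋ = $13,274. Book value $46,460.
Year 4: ⌊$46,460 × 200%/9⌋ = $10,324. Book value $36,136.
Year 5: ⌊$36,136 × 200%/9⌋ = $8,030. Book value $28,106.

$28,106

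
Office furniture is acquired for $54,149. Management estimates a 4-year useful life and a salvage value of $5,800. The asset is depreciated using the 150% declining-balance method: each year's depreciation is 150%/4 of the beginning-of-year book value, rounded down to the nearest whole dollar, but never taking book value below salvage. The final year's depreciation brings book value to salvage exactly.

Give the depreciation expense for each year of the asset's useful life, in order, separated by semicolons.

$20,305; $12,691; $7,932; $7,421

Depreciable base = $54,149 − $5,800 = $48,349.
Year 1: ⌊$54,149 × 150%/4⌋ = $20,305. Book value $33,844.
Year 2: ⌊$33,844 × 150%/4⌋ = $12,691. Book value $21,153.
Year 3: ⌊$21,153 × 150%/4⌋ = $7,932. Book value $13,221.
Year 4 (final): $13,221 − $5,800 = $7,421. Book value $5,800.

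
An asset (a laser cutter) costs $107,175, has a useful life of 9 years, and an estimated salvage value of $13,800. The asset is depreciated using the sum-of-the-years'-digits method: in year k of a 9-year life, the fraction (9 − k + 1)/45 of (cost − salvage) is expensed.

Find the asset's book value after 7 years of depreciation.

Depreciable base = $107,175 − $13,800 = $93,375.
Sum of the years' digits = 9+8+7+6+5+4+3+2+1 = 45.
Year 1: $93,375 × 9/45 = $18,675. Book value $88,500.
Year 2: $93,375 × 8/45 = $16,600. Book value $71,900.
Year 3: $93,375 × 7/45 = $14,525. Book value $57,375.
Year 4: $93,375 × 6/45 = $12,450. Book value $44,925.
Year 5: $93,375 × 5/45 = $10,375. Book value $34,550.
Year 6: $93,375 × 4/45 = $8,300. Book value $26,250.
Year 7: $93,375 × 3/45 = $6,225. Book value $20,025.

$20,025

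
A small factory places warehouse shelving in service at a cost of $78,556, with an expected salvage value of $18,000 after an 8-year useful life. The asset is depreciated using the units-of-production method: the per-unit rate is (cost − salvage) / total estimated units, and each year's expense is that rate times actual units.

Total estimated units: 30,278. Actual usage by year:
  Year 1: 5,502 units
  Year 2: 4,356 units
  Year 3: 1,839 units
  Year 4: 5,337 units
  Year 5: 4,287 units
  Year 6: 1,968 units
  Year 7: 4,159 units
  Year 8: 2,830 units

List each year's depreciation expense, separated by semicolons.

$11,004; $8,712; $3,678; $10,674; $8,574; $3,936; $8,318; $5,660

Depreciable base = $78,556 − $18,000 = $60,556.
Rate = $60,556 / 30,278 units = $2 per unit.
Year 1: 5,502 × $2 = $11,004. Book value $67,552.
Year 2: 4,356 × $2 = $8,712. Book value $58,840.
Year 3: 1,839 × $2 = $3,678. Book value $55,162.
Year 4: 5,337 × $2 = $10,674. Book value $44,488.
Year 5: 4,287 × $2 = $8,574. Book value $35,914.
Year 6: 1,968 × $2 = $3,936. Book value $31,978.
Year 7: 4,159 × $2 = $8,318. Book value $23,660.
Year 8: 2,830 × $2 = $5,660. Book value $18,000.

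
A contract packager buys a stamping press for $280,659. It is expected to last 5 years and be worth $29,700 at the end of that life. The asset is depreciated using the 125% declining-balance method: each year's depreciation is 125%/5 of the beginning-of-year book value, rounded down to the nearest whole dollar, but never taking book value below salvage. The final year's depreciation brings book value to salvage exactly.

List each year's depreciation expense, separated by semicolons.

$70,164; $52,623; $39,468; $29,601; $59,103

Depreciable base = $280,659 − $29,700 = $250,959.
Year 1: ⌊$280,659 × 125%/5⌋ = $70,164. Book value $210,495.
Year 2: ⌊$210,495 × 125%/5⌋ = $52,623. Book value $157,872.
Year 3: ⌊$157,872 × 125%/5⌋ = $39,468. Book value $118,404.
Year 4: ⌊$118,404 × 125%/5⌋ = $29,601. Book value $88,803.
Year 5 (final): $88,803 − $29,700 = $59,103. Book value $29,700.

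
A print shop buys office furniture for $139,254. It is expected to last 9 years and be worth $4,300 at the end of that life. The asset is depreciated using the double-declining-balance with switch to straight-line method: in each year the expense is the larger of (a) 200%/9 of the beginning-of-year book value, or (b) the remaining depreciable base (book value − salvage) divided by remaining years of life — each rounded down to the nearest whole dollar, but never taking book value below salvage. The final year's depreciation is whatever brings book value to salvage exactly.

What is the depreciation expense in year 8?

$8,834

Depreciable base = $139,254 − $4,300 = $134,954.
Year 1: DB = ⌊$139,254 × 200%/9⌋ = $30,945; SL = ⌊$134,954/9⌋ = $14,994 → take DB $30,945. Book value $108,309.
Year 2: DB = ⌊$108,309 × 200%/9⌋ = $24,068; SL = ⌊$104,009/8⌋ = $13,001 → take DB $24,068. Book value $84,241.
Year 3: DB = ⌊$84,241 × 200%/9⌋ = $18,720; SL = ⌊$79,941/7⌋ = $11,420 → take DB $18,720. Book value $65,521.
Year 4: DB = ⌊$65,521 × 200%/9⌋ = $14,560; SL = ⌊$61,221/6⌋ = $10,203 → take DB $14,560. Book value $50,961.
Year 5: DB = ⌊$50,961 × 200%/9⌋ = $11,324; SL = ⌊$46,661/5⌋ = $9,332 → take DB $11,324. Book value $39,637.
Year 6: DB = ⌊$39,637 × 200%/9⌋ = $8,808; SL = ⌊$35,337/4⌋ = $8,834 → take SL $8,834. Book value $30,803.
Year 7: DB = ⌊$30,803 × 200%/9⌋ = $6,845; SL = ⌊$26,503/3⌋ = $8,834 → take SL $8,834. Book value $21,969.
Year 8: DB = ⌊$21,969 × 200%/9⌋ = $4,882; SL = ⌊$17,669/2⌋ = $8,834 → take SL $8,834. Book value $13,135.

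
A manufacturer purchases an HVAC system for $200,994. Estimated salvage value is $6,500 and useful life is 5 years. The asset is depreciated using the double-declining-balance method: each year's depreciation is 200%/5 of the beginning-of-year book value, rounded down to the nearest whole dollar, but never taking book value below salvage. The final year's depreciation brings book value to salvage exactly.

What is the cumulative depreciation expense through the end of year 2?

$128,635

Depreciable base = $200,994 − $6,500 = $194,494.
Year 1: ⌊$200,994 × 200%/5⌋ = $80,397. Book value $120,597.
Year 2: ⌊$120,597 × 200%/5⌋ = $48,238. Book value $72,359.
Accumulated through year 2 = $200,994 − $72,359 = $128,635.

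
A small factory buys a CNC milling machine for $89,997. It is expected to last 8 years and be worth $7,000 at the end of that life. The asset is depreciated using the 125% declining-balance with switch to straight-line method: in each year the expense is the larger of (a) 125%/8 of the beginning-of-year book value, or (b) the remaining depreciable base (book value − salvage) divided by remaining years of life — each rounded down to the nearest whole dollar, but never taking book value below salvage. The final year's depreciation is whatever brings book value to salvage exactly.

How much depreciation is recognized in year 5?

$9,412

Depreciable base = $89,997 − $7,000 = $82,997.
Year 1: DB = ⌊$89,997 × 125%/8⌋ = $14,062; SL = ⌊$82,997/8⌋ = $10,374 → take DB $14,062. Book value $75,935.
Year 2: DB = ⌊$75,935 × 125%/8⌋ = $11,864; SL = ⌊$68,935/7⌋ = $9,847 → take DB $11,864. Book value $64,071.
Year 3: DB = ⌊$64,071 × 125%/8⌋ = $10,011; SL = ⌊$57,071/6⌋ = $9,511 → take DB $10,011. Book value $54,060.
Year 4: DB = ⌊$54,060 × 125%/8⌋ = $8,446; SL = ⌊$47,060/5⌋ = $9,412 → take SL $9,412. Book value $44,648.
Year 5: DB = ⌊$44,648 × 125%/8⌋ = $6,976; SL = ⌊$37,648/4⌋ = $9,412 → take SL $9,412. Book value $35,236.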